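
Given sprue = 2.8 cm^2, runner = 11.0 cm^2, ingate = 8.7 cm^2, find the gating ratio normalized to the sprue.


Sprue:Runner:Ingate = 1 : 11.0/2.8 : 8.7/2.8 = 1:3.93:3.11

1:3.93:3.11


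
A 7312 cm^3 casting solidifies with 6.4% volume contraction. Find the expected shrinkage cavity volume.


Formula: V_shrink = V_casting * shrinkage_pct / 100
V_shrink = 7312 cm^3 * 6.4 / 100 = 467.9680 cm^3

Final answer: 467.9680 cm^3


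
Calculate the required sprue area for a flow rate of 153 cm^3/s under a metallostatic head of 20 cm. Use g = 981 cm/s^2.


Formula: v = sqrt(2*g*h), A = Q/v
Velocity: v = sqrt(2 * 981 * 20) = sqrt(39240) = 198.0909 cm/s
Sprue area: A = Q / v = 153 / 198.0909 = 0.7724 cm^2

Answer: 0.7724 cm^2


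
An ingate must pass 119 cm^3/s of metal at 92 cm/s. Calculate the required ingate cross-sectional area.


Formula: A_ingate = Q / v  (continuity equation)
A = 119 cm^3/s / 92 cm/s = 1.2935 cm^2

1.2935 cm^2


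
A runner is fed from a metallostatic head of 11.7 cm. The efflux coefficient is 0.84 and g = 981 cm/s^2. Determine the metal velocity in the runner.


Formula: v = Cd * sqrt(2 * g * h)  (Torricelli with discharge coefficient)
2*g*h = 2 * 981 * 11.7 = 22955.4 cm^2/s^2
sqrt(22955.4) = 151.51040 cm/s
v = 0.84 * 151.51040 = 127.2687 cm/s

Final answer: 127.2687 cm/s


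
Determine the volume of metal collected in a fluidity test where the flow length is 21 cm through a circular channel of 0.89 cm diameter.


Formula: V = pi * (d/2)^2 * L  (cylinder volume)
Radius = 0.89/2 = 0.445 cm
V = pi * 0.445^2 * 21 = 13.0644 cm^3


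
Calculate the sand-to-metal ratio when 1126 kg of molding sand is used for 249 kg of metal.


Formula: Sand-to-Metal Ratio = W_sand / W_metal
Ratio = 1126 kg / 249 kg = 4.5221


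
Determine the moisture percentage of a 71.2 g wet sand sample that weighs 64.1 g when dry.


Formula: MC = (W_wet - W_dry) / W_wet * 100
Water mass = 71.2 - 64.1 = 7.1 g
MC = 7.1 / 71.2 * 100 = 9.9719%

Answer: 9.9719%


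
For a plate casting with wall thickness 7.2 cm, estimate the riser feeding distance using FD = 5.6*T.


Formula: FD = 5.6 * T  (riser feeding-distance rule)
FD = 5.6 * 7.2 cm = 40.3200 cm

Final answer: 40.3200 cm


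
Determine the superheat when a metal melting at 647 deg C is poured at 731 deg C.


Formula: Superheat = T_pour - T_melt
Superheat = 731 - 647 = 84 deg C

84 deg C


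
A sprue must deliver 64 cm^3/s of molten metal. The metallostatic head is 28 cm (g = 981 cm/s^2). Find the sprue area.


Formula: v = sqrt(2*g*h), A = Q/v
Velocity: v = sqrt(2 * 981 * 28) = sqrt(54936) = 234.3843 cm/s
Sprue area: A = Q / v = 64 / 234.3843 = 0.2731 cm^2

0.2731 cm^2


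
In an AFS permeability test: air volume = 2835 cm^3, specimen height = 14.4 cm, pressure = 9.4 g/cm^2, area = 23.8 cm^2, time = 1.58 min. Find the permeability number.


Formula: Permeability Number P = (V * H) / (p * A * t)
Numerator: V * H = 2835 * 14.4 = 40824.0
Denominator: p * A * t = 9.4 * 23.8 * 1.58 = 353.4776
P = 40824.0 / 353.4776 = 115.4925

115.4925


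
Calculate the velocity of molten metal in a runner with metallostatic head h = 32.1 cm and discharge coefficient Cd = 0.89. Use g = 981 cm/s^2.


Formula: v = Cd * sqrt(2 * g * h)  (Torricelli with discharge coefficient)
2*g*h = 2 * 981 * 32.1 = 62980.2 cm^2/s^2
sqrt(62980.2) = 250.95856 cm/s
v = 0.89 * 250.95856 = 223.3531 cm/s

Answer: 223.3531 cm/s


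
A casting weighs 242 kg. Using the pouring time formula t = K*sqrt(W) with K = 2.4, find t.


Formula: t = K * sqrt(W)
sqrt(W) = sqrt(242) = 15.55635
t = 2.4 * 15.55635 = 37.3352 s

Answer: 37.3352 s


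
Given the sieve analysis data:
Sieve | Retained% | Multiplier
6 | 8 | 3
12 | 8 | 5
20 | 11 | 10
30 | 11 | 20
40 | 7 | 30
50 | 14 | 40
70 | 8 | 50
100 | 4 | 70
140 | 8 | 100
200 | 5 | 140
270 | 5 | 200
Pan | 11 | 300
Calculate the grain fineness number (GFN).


Formula: GFN = sum(pct * multiplier) / sum(pct)
sum(pct * multiplier) = 7644
sum(pct) = 100
GFN = 7644 / 100 = 76.44

Final answer: 76.44


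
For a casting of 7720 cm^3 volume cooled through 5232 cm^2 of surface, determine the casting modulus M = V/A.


Formula: Casting Modulus M = V / A
M = 7720 cm^3 / 5232 cm^2 = 1.4755 cm


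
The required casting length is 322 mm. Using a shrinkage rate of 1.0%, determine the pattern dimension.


Formula: L_pattern = L_casting * (1 + shrinkage_rate/100)
Shrinkage factor = 1 + 1.0/100 = 1.01
L_pattern = 322 mm * 1.01 = 325.2200 mm


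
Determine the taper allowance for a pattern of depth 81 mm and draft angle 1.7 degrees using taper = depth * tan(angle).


Formula: taper = depth * tan(draft_angle)
tan(1.7 deg) = 0.0296793
taper = 81 mm * 0.0296793 = 2.4040 mm

Answer: 2.4040 mm


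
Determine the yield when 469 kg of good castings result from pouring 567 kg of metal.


Formula: Casting Yield = (W_good / W_total) * 100
Yield = (469 kg / 567 kg) * 100 = 82.7160%

82.7160%


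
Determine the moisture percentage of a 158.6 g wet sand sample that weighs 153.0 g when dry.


Formula: MC = (W_wet - W_dry) / W_wet * 100
Water mass = 158.6 - 153.0 = 5.6 g
MC = 5.6 / 158.6 * 100 = 3.5309%

Final answer: 3.5309%


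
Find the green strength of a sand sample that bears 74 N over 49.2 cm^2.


Formula: Compressive Strength = Force / Area
Strength = 74 N / 49.2 cm^2 = 1.5041 N/cm^2

Final answer: 1.5041 N/cm^2


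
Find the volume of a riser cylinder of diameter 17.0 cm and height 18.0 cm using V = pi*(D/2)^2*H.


Formula: V = pi * (D/2)^2 * H  (cylinder volume)
Radius = D/2 = 17.0/2 = 8.5 cm
V = pi * 8.5^2 * 18.0 = 4085.6412 cm^3


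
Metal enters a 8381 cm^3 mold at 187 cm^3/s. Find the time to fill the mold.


Formula: t_fill = V_mold / Q_flow
t = 8381 cm^3 / 187 cm^3/s = 44.8182 s

Final answer: 44.8182 s


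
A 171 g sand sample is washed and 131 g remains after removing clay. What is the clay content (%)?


Formula: Clay% = (W_total - W_washed) / W_total * 100
Clay mass = 171 - 131 = 40 g
Clay% = 40 / 171 * 100 = 23.3918%

Answer: 23.3918%


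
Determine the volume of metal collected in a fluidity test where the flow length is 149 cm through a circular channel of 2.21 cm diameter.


Formula: V = pi * (d/2)^2 * L  (cylinder volume)
Radius = 2.21/2 = 1.105 cm
V = pi * 1.105^2 * 149 = 571.5585 cm^3

Answer: 571.5585 cm^3


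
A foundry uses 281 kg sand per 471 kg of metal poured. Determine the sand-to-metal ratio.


Formula: Sand-to-Metal Ratio = W_sand / W_metal
Ratio = 281 kg / 471 kg = 0.5966

Answer: 0.5966


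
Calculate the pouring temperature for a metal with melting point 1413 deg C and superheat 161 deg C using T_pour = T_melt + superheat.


Formula: T_pour = T_melt + Superheat
T_pour = 1413 + 161 = 1574 deg C


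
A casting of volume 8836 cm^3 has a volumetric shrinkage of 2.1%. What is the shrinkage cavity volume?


Formula: V_shrink = V_casting * shrinkage_pct / 100
V_shrink = 8836 cm^3 * 2.1 / 100 = 185.5560 cm^3


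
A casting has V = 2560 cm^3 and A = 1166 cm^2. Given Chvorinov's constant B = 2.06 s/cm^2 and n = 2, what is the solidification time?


Formula: t_s = B * (V/A)^n  (Chvorinov's rule, n=2)
Modulus M = V/A = 2560/1166 = 2.195540 cm
M^2 = 2.195540^2 = 4.820396 cm^2
t_s = 2.06 * 4.820396 = 9.9300 s

9.9300 s


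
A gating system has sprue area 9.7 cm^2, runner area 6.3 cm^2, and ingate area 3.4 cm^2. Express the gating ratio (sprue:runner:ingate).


Sprue:Runner:Ingate = 1 : 6.3/9.7 : 3.4/9.7 = 1:0.65:0.35

Final answer: 1:0.65:0.35


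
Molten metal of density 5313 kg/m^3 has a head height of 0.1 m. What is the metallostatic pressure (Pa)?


Formula: P = rho * g * h
rho * g = 5313 * 9.81 = 52120.53 N/m^3
P = 52120.53 * 0.1 = 5212.0530 Pa

Final answer: 5212.0530 Pa


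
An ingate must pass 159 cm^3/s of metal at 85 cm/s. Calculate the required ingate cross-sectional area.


Formula: A_ingate = Q / v  (continuity equation)
A = 159 cm^3/s / 85 cm/s = 1.8706 cm^2

Final answer: 1.8706 cm^2


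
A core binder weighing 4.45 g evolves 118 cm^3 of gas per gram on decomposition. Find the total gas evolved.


Formula: V_gas = W_binder * gas_evolution_rate
V = 4.45 g * 118 cm^3/g = 525.1000 cm^3

525.1000 cm^3


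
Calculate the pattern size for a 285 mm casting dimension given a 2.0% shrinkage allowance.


Formula: L_pattern = L_casting * (1 + shrinkage_rate/100)
Shrinkage factor = 1 + 2.0/100 = 1.02
L_pattern = 285 mm * 1.02 = 290.7000 mm


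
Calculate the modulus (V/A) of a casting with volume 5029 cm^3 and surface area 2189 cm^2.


Formula: Casting Modulus M = V / A
M = 5029 cm^3 / 2189 cm^2 = 2.2974 cm

Final answer: 2.2974 cm


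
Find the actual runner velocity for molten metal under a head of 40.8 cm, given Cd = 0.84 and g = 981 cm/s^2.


Formula: v = Cd * sqrt(2 * g * h)  (Torricelli with discharge coefficient)
2*g*h = 2 * 981 * 40.8 = 80049.6 cm^2/s^2
sqrt(80049.6) = 282.93038 cm/s
v = 0.84 * 282.93038 = 237.6615 cm/s

237.6615 cm/s


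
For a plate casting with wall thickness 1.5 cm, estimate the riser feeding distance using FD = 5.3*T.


Formula: FD = 5.3 * T  (riser feeding-distance rule)
FD = 5.3 * 1.5 cm = 7.9500 cm


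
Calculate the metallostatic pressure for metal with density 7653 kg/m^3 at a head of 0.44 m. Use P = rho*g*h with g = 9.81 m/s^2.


Formula: P = rho * g * h
rho * g = 7653 * 9.81 = 75075.93 N/m^3
P = 75075.93 * 0.44 = 33033.4092 Pa

Answer: 33033.4092 Pa


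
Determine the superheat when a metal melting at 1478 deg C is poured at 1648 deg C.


Formula: Superheat = T_pour - T_melt
Superheat = 1648 - 1478 = 170 deg C

Final answer: 170 deg C


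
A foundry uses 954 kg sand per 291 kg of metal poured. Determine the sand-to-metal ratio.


Formula: Sand-to-Metal Ratio = W_sand / W_metal
Ratio = 954 kg / 291 kg = 3.2784

Answer: 3.2784


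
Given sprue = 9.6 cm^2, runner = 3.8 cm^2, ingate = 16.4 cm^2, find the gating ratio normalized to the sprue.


Sprue:Runner:Ingate = 1 : 3.8/9.6 : 16.4/9.6 = 1:0.40:1.71

Final answer: 1:0.40:1.71


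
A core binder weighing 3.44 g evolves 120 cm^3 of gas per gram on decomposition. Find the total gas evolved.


Formula: V_gas = W_binder * gas_evolution_rate
V = 3.44 g * 120 cm^3/g = 412.8000 cm^3

Answer: 412.8000 cm^3


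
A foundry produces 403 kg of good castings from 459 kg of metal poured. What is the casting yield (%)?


Formula: Casting Yield = (W_good / W_total) * 100
Yield = (403 kg / 459 kg) * 100 = 87.7996%

Final answer: 87.7996%


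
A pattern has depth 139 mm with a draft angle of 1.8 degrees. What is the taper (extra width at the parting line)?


Formula: taper = depth * tan(draft_angle)
tan(1.8 deg) = 0.0314263
taper = 139 mm * 0.0314263 = 4.3683 mm


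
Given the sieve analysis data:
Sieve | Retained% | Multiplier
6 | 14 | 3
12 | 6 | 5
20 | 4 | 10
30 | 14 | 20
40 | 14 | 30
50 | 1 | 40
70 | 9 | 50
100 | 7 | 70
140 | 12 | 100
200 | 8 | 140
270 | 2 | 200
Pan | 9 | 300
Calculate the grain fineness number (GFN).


Formula: GFN = sum(pct * multiplier) / sum(pct)
sum(pct * multiplier) = 7212
sum(pct) = 100
GFN = 7212 / 100 = 72.12

72.12


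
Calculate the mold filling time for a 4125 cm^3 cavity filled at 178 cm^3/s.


Formula: t_fill = V_mold / Q_flow
t = 4125 cm^3 / 178 cm^3/s = 23.1742 s

23.1742 s


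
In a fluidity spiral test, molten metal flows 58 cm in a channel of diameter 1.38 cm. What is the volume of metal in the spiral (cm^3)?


Formula: V = pi * (d/2)^2 * L  (cylinder volume)
Radius = 1.38/2 = 0.69 cm
V = pi * 0.69^2 * 58 = 86.7513 cm^3

Final answer: 86.7513 cm^3


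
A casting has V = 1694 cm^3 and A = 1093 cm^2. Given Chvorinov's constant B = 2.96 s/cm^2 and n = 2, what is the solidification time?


Formula: t_s = B * (V/A)^n  (Chvorinov's rule, n=2)
Modulus M = V/A = 1694/1093 = 1.549863 cm
M^2 = 1.549863^2 = 2.402075 cm^2
t_s = 2.96 * 2.402075 = 7.1101 s

Answer: 7.1101 s


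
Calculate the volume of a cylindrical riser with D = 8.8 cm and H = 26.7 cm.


Formula: V = pi * (D/2)^2 * H  (cylinder volume)
Radius = D/2 = 8.8/2 = 4.4 cm
V = pi * 4.4^2 * 26.7 = 1623.9269 cm^3

Answer: 1623.9269 cm^3


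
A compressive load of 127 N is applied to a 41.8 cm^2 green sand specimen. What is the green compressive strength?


Formula: Compressive Strength = Force / Area
Strength = 127 N / 41.8 cm^2 = 3.0383 N/cm^2

Final answer: 3.0383 N/cm^2


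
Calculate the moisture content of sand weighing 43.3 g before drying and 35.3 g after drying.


Formula: MC = (W_wet - W_dry) / W_wet * 100
Water mass = 43.3 - 35.3 = 8.0 g
MC = 8.0 / 43.3 * 100 = 18.4758%


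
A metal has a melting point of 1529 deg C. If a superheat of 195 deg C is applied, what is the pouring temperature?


Formula: T_pour = T_melt + Superheat
T_pour = 1529 + 195 = 1724 deg C

1724 deg C


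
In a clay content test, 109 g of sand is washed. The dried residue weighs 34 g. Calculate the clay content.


Formula: Clay% = (W_total - W_washed) / W_total * 100
Clay mass = 109 - 34 = 75 g
Clay% = 75 / 109 * 100 = 68.8073%

Final answer: 68.8073%


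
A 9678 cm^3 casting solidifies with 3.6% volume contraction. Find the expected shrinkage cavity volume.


Formula: V_shrink = V_casting * shrinkage_pct / 100
V_shrink = 9678 cm^3 * 3.6 / 100 = 348.4080 cm^3

348.4080 cm^3


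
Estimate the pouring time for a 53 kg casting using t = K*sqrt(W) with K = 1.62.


Formula: t = K * sqrt(W)
sqrt(W) = sqrt(53) = 7.28011
t = 1.62 * 7.28011 = 11.7938 s


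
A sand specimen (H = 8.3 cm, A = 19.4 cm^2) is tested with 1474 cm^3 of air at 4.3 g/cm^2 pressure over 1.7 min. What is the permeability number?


Formula: Permeability Number P = (V * H) / (p * A * t)
Numerator: V * H = 1474 * 8.3 = 12234.2
Denominator: p * A * t = 4.3 * 19.4 * 1.7 = 141.814
P = 12234.2 / 141.814 = 86.2693

Final answer: 86.2693


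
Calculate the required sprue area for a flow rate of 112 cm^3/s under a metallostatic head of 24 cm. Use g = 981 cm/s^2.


Formula: v = sqrt(2*g*h), A = Q/v
Velocity: v = sqrt(2 * 981 * 24) = sqrt(47088) = 216.9977 cm/s
Sprue area: A = Q / v = 112 / 216.9977 = 0.5161 cm^2

0.5161 cm^2


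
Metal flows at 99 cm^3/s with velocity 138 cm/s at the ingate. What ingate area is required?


Formula: A_ingate = Q / v  (continuity equation)
A = 99 cm^3/s / 138 cm/s = 0.7174 cm^2

Final answer: 0.7174 cm^2


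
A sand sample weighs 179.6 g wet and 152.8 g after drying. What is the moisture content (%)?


Formula: MC = (W_wet - W_dry) / W_wet * 100
Water mass = 179.6 - 152.8 = 26.8 g
MC = 26.8 / 179.6 * 100 = 14.9220%

14.9220%


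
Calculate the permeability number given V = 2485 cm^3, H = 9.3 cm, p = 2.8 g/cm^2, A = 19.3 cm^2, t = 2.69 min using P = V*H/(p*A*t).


Formula: Permeability Number P = (V * H) / (p * A * t)
Numerator: V * H = 2485 * 9.3 = 23110.5
Denominator: p * A * t = 2.8 * 19.3 * 2.69 = 145.3676
P = 23110.5 / 145.3676 = 158.9797

Final answer: 158.9797


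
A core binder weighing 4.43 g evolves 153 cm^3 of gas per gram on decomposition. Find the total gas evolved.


Formula: V_gas = W_binder * gas_evolution_rate
V = 4.43 g * 153 cm^3/g = 677.7900 cm^3

Answer: 677.7900 cm^3


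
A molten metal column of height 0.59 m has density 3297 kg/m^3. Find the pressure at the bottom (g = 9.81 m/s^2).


Formula: P = rho * g * h
rho * g = 3297 * 9.81 = 32343.57 N/m^3
P = 32343.57 * 0.59 = 19082.7063 Pa

Final answer: 19082.7063 Pa


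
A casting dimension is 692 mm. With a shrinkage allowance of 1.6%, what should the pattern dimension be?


Formula: L_pattern = L_casting * (1 + shrinkage_rate/100)
Shrinkage factor = 1 + 1.6/100 = 1.016
L_pattern = 692 mm * 1.016 = 703.0720 mm


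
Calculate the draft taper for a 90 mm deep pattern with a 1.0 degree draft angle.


Formula: taper = depth * tan(draft_angle)
tan(1.0 deg) = 0.0174551
taper = 90 mm * 0.0174551 = 1.5710 mm

Answer: 1.5710 mm


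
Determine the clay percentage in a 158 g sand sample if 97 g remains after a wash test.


Formula: Clay% = (W_total - W_washed) / W_total * 100
Clay mass = 158 - 97 = 61 g
Clay% = 61 / 158 * 100 = 38.6076%


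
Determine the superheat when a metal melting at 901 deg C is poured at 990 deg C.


Formula: Superheat = T_pour - T_melt
Superheat = 990 - 901 = 89 deg C

Answer: 89 deg C


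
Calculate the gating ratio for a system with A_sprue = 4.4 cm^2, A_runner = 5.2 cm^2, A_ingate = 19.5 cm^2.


Sprue:Runner:Ingate = 1 : 5.2/4.4 : 19.5/4.4 = 1:1.18:4.43

Answer: 1:1.18:4.43


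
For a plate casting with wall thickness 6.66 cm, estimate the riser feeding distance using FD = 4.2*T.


Formula: FD = 4.2 * T  (riser feeding-distance rule)
FD = 4.2 * 6.66 cm = 27.9720 cm

Answer: 27.9720 cm


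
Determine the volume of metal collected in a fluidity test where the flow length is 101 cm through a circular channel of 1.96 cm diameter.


Formula: V = pi * (d/2)^2 * L  (cylinder volume)
Radius = 1.96/2 = 0.98 cm
V = pi * 0.98^2 * 101 = 304.7357 cm^3

Final answer: 304.7357 cm^3


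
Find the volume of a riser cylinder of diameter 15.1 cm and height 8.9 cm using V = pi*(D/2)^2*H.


Formula: V = pi * (D/2)^2 * H  (cylinder volume)
Radius = D/2 = 15.1/2 = 7.55 cm
V = pi * 7.55^2 * 8.9 = 1593.7999 cm^3

1593.7999 cm^3


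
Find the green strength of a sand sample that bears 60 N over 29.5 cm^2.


Formula: Compressive Strength = Force / Area
Strength = 60 N / 29.5 cm^2 = 2.0339 N/cm^2


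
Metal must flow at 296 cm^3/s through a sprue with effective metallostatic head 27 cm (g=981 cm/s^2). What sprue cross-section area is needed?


Formula: v = sqrt(2*g*h), A = Q/v
Velocity: v = sqrt(2 * 981 * 27) = sqrt(52974) = 230.1608 cm/s
Sprue area: A = Q / v = 296 / 230.1608 = 1.2861 cm^2

1.2861 cm^2


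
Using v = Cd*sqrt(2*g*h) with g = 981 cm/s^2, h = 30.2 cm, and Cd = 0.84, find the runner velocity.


Formula: v = Cd * sqrt(2 * g * h)  (Torricelli with discharge coefficient)
2*g*h = 2 * 981 * 30.2 = 59252.4 cm^2/s^2
sqrt(59252.4) = 243.41816 cm/s
v = 0.84 * 243.41816 = 204.4713 cm/s

Final answer: 204.4713 cm/s


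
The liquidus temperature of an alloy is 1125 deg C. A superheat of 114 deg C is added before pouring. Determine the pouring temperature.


Formula: T_pour = T_melt + Superheat
T_pour = 1125 + 114 = 1239 deg C

Final answer: 1239 deg C


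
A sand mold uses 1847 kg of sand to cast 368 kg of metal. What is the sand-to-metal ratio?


Formula: Sand-to-Metal Ratio = W_sand / W_metal
Ratio = 1847 kg / 368 kg = 5.0190

Answer: 5.0190


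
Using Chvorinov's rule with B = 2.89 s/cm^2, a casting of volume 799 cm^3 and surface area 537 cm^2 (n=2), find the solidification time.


Formula: t_s = B * (V/A)^n  (Chvorinov's rule, n=2)
Modulus M = V/A = 799/537 = 1.487896 cm
M^2 = 1.487896^2 = 2.213835 cm^2
t_s = 2.89 * 2.213835 = 6.3980 s

Answer: 6.3980 s


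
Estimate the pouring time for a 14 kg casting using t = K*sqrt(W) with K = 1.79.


Formula: t = K * sqrt(W)
sqrt(W) = sqrt(14) = 3.74166
t = 1.79 * 3.74166 = 6.6976 s

6.6976 s


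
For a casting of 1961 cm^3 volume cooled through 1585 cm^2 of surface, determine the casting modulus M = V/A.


Formula: Casting Modulus M = V / A
M = 1961 cm^3 / 1585 cm^2 = 1.2372 cm


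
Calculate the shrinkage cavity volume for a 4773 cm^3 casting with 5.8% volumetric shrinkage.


Formula: V_shrink = V_casting * shrinkage_pct / 100
V_shrink = 4773 cm^3 * 5.8 / 100 = 276.8340 cm^3

Answer: 276.8340 cm^3


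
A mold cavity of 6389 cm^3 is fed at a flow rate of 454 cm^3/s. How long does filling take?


Formula: t_fill = V_mold / Q_flow
t = 6389 cm^3 / 454 cm^3/s = 14.0727 s


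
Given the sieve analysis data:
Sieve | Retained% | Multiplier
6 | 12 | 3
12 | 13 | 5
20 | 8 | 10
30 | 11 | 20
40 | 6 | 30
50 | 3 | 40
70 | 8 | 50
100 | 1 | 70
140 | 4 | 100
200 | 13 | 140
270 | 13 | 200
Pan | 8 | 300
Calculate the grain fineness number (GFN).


Formula: GFN = sum(pct * multiplier) / sum(pct)
sum(pct * multiplier) = 8391
sum(pct) = 100
GFN = 8391 / 100 = 83.91

83.91


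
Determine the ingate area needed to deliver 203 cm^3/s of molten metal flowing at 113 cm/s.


Formula: A_ingate = Q / v  (continuity equation)
A = 203 cm^3/s / 113 cm/s = 1.7965 cm^2

Answer: 1.7965 cm^2


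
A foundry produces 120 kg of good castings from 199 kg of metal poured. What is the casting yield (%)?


Formula: Casting Yield = (W_good / W_total) * 100
Yield = (120 kg / 199 kg) * 100 = 60.3015%

Answer: 60.3015%


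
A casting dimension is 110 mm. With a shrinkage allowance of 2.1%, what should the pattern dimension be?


Formula: L_pattern = L_casting * (1 + shrinkage_rate/100)
Shrinkage factor = 1 + 2.1/100 = 1.021
L_pattern = 110 mm * 1.021 = 112.3100 mm

Final answer: 112.3100 mm


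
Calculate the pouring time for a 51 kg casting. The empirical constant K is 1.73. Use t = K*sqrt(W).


Formula: t = K * sqrt(W)
sqrt(W) = sqrt(51) = 7.14143
t = 1.73 * 7.14143 = 12.3547 s

Final answer: 12.3547 s


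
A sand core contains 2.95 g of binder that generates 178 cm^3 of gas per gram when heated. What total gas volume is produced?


Formula: V_gas = W_binder * gas_evolution_rate
V = 2.95 g * 178 cm^3/g = 525.1000 cm^3


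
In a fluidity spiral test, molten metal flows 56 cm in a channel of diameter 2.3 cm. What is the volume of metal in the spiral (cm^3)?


Formula: V = pi * (d/2)^2 * L  (cylinder volume)
Radius = 2.3/2 = 1.15 cm
V = pi * 1.15^2 * 56 = 232.6664 cm^3

Answer: 232.6664 cm^3


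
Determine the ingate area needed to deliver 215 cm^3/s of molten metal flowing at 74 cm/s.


Formula: A_ingate = Q / v  (continuity equation)
A = 215 cm^3/s / 74 cm/s = 2.9054 cm^2


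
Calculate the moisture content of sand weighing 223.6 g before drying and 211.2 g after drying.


Formula: MC = (W_wet - W_dry) / W_wet * 100
Water mass = 223.6 - 211.2 = 12.4 g
MC = 12.4 / 223.6 * 100 = 5.5456%

5.5456%


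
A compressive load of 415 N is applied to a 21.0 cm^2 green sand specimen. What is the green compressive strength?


Formula: Compressive Strength = Force / Area
Strength = 415 N / 21.0 cm^2 = 19.7619 N/cm^2


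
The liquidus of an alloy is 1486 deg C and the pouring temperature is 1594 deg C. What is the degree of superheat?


Formula: Superheat = T_pour - T_melt
Superheat = 1594 - 1486 = 108 deg C

Answer: 108 deg C


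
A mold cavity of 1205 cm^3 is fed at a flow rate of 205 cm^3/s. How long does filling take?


Formula: t_fill = V_mold / Q_flow
t = 1205 cm^3 / 205 cm^3/s = 5.8780 s

Answer: 5.8780 s


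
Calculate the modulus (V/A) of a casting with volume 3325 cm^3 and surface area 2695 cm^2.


Formula: Casting Modulus M = V / A
M = 3325 cm^3 / 2695 cm^2 = 1.2338 cm

Final answer: 1.2338 cm


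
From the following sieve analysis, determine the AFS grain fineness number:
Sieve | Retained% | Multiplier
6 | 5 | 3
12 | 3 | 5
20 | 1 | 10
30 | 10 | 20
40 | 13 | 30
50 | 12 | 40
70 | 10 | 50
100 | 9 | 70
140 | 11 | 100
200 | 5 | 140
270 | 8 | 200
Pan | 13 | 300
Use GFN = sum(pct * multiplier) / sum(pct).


Formula: GFN = sum(pct * multiplier) / sum(pct)
sum(pct * multiplier) = 9540
sum(pct) = 100
GFN = 9540 / 100 = 95.40

Final answer: 95.40


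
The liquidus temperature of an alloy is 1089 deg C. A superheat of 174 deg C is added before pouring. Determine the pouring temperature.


Formula: T_pour = T_melt + Superheat
T_pour = 1089 + 174 = 1263 deg C


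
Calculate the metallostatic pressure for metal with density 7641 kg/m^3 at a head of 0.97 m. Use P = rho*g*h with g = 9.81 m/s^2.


Formula: P = rho * g * h
rho * g = 7641 * 9.81 = 74958.21 N/m^3
P = 74958.21 * 0.97 = 72709.4637 Pa


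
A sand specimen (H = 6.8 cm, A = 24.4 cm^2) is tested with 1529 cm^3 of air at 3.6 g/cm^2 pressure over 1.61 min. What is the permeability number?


Formula: Permeability Number P = (V * H) / (p * A * t)
Numerator: V * H = 1529 * 6.8 = 10397.2
Denominator: p * A * t = 3.6 * 24.4 * 1.61 = 141.4224
P = 10397.2 / 141.4224 = 73.5188

Final answer: 73.5188


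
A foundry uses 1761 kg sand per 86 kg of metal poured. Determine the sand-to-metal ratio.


Formula: Sand-to-Metal Ratio = W_sand / W_metal
Ratio = 1761 kg / 86 kg = 20.4767


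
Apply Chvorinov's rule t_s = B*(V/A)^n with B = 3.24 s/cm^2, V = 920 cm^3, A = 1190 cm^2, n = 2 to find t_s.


Formula: t_s = B * (V/A)^n  (Chvorinov's rule, n=2)
Modulus M = V/A = 920/1190 = 0.773109 cm
M^2 = 0.773109^2 = 0.597698 cm^2
t_s = 3.24 * 0.597698 = 1.9365 s

1.9365 s


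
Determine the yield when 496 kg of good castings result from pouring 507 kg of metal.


Formula: Casting Yield = (W_good / W_total) * 100
Yield = (496 kg / 507 kg) * 100 = 97.8304%


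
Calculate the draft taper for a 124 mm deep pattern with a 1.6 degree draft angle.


Formula: taper = depth * tan(draft_angle)
tan(1.6 deg) = 0.0279325
taper = 124 mm * 0.0279325 = 3.4636 mm

Answer: 3.4636 mm


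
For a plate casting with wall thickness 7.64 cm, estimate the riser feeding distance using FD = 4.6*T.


Formula: FD = 4.6 * T  (riser feeding-distance rule)
FD = 4.6 * 7.64 cm = 35.1440 cm

Answer: 35.1440 cm


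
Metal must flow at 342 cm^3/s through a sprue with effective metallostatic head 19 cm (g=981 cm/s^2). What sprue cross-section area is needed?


Formula: v = sqrt(2*g*h), A = Q/v
Velocity: v = sqrt(2 * 981 * 19) = sqrt(37278) = 193.0751 cm/s
Sprue area: A = Q / v = 342 / 193.0751 = 1.7713 cm^2

Final answer: 1.7713 cm^2


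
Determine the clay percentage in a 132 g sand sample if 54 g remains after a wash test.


Formula: Clay% = (W_total - W_washed) / W_total * 100
Clay mass = 132 - 54 = 78 g
Clay% = 78 / 132 * 100 = 59.0909%


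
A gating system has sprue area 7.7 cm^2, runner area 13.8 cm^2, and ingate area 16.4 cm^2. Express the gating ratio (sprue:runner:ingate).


Sprue:Runner:Ingate = 1 : 13.8/7.7 : 16.4/7.7 = 1:1.79:2.13


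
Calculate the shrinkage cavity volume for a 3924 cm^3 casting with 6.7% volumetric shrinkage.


Formula: V_shrink = V_casting * shrinkage_pct / 100
V_shrink = 3924 cm^3 * 6.7 / 100 = 262.9080 cm^3

262.9080 cm^3


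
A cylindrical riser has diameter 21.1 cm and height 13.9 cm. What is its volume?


Formula: V = pi * (D/2)^2 * H  (cylinder volume)
Radius = D/2 = 21.1/2 = 10.55 cm
V = pi * 10.55^2 * 13.9 = 4860.3729 cm^3

Final answer: 4860.3729 cm^3


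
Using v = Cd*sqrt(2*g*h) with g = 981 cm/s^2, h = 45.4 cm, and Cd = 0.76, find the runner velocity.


Formula: v = Cd * sqrt(2 * g * h)  (Torricelli with discharge coefficient)
2*g*h = 2 * 981 * 45.4 = 89074.8 cm^2/s^2
sqrt(89074.8) = 298.45402 cm/s
v = 0.76 * 298.45402 = 226.8251 cm/s

226.8251 cm/s


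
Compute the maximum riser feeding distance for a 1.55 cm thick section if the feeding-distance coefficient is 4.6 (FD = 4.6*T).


Formula: FD = 4.6 * T  (riser feeding-distance rule)
FD = 4.6 * 1.55 cm = 7.1300 cm

Answer: 7.1300 cm


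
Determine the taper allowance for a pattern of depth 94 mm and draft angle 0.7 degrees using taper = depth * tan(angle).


Formula: taper = depth * tan(draft_angle)
tan(0.7 deg) = 0.0122179
taper = 94 mm * 0.0122179 = 1.1485 mm

Answer: 1.1485 mm


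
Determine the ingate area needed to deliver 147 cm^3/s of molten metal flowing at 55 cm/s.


Formula: A_ingate = Q / v  (continuity equation)
A = 147 cm^3/s / 55 cm/s = 2.6727 cm^2

Answer: 2.6727 cm^2


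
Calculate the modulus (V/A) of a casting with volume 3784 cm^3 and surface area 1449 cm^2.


Formula: Casting Modulus M = V / A
M = 3784 cm^3 / 1449 cm^2 = 2.6115 cm

Final answer: 2.6115 cm


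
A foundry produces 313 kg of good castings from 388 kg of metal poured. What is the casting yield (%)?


Formula: Casting Yield = (W_good / W_total) * 100
Yield = (313 kg / 388 kg) * 100 = 80.6701%


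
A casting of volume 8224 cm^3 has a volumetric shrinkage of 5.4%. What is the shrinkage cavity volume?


Formula: V_shrink = V_casting * shrinkage_pct / 100
V_shrink = 8224 cm^3 * 5.4 / 100 = 444.0960 cm^3

Final answer: 444.0960 cm^3


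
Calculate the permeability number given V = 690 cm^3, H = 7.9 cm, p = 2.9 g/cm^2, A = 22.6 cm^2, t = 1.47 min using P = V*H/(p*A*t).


Formula: Permeability Number P = (V * H) / (p * A * t)
Numerator: V * H = 690 * 7.9 = 5451.0
Denominator: p * A * t = 2.9 * 22.6 * 1.47 = 96.3438
P = 5451.0 / 96.3438 = 56.5786

Final answer: 56.5786


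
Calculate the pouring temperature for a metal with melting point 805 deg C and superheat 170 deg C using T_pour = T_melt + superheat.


Formula: T_pour = T_melt + Superheat
T_pour = 805 + 170 = 975 deg C

Final answer: 975 deg C


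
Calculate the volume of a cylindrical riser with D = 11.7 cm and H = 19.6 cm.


Formula: V = pi * (D/2)^2 * H  (cylinder volume)
Radius = D/2 = 11.7/2 = 5.85 cm
V = pi * 5.85^2 * 19.6 = 2107.2578 cm^3

Answer: 2107.2578 cm^3


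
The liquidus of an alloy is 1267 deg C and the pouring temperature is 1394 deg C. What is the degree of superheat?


Formula: Superheat = T_pour - T_melt
Superheat = 1394 - 1267 = 127 deg C


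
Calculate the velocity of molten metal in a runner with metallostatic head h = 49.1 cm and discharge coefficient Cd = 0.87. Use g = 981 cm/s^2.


Formula: v = Cd * sqrt(2 * g * h)  (Torricelli with discharge coefficient)
2*g*h = 2 * 981 * 49.1 = 96334.2 cm^2/s^2
sqrt(96334.2) = 310.37751 cm/s
v = 0.87 * 310.37751 = 270.0284 cm/s

270.0284 cm/s


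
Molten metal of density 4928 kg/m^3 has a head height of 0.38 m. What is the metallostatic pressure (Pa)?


Formula: P = rho * g * h
rho * g = 4928 * 9.81 = 48343.68 N/m^3
P = 48343.68 * 0.38 = 18370.5984 Pa

Final answer: 18370.5984 Pa


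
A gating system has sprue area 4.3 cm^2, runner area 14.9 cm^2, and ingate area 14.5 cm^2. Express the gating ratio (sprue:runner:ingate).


Sprue:Runner:Ingate = 1 : 14.9/4.3 : 14.5/4.3 = 1:3.47:3.37

1:3.47:3.37


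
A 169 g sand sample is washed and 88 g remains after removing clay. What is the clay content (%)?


Formula: Clay% = (W_total - W_washed) / W_total * 100
Clay mass = 169 - 88 = 81 g
Clay% = 81 / 169 * 100 = 47.9290%

Answer: 47.9290%


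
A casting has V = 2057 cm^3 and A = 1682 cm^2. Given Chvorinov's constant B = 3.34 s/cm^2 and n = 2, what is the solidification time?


Formula: t_s = B * (V/A)^n  (Chvorinov's rule, n=2)
Modulus M = V/A = 2057/1682 = 1.222949 cm
M^2 = 1.222949^2 = 1.495604 cm^2
t_s = 3.34 * 1.495604 = 4.9953 s


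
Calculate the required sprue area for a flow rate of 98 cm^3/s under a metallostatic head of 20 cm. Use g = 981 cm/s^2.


Formula: v = sqrt(2*g*h), A = Q/v
Velocity: v = sqrt(2 * 981 * 20) = sqrt(39240) = 198.0909 cm/s
Sprue area: A = Q / v = 98 / 198.0909 = 0.4947 cm^2

Answer: 0.4947 cm^2


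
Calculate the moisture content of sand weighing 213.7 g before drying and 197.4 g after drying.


Formula: MC = (W_wet - W_dry) / W_wet * 100
Water mass = 213.7 - 197.4 = 16.3 g
MC = 16.3 / 213.7 * 100 = 7.6275%


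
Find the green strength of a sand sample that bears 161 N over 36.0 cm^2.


Formula: Compressive Strength = Force / Area
Strength = 161 N / 36.0 cm^2 = 4.4722 N/cm^2

Final answer: 4.4722 N/cm^2


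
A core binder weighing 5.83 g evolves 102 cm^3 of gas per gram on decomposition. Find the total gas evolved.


Formula: V_gas = W_binder * gas_evolution_rate
V = 5.83 g * 102 cm^3/g = 594.6600 cm^3

594.6600 cm^3


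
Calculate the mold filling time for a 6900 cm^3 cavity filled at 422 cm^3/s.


Formula: t_fill = V_mold / Q_flow
t = 6900 cm^3 / 422 cm^3/s = 16.3507 s

16.3507 s


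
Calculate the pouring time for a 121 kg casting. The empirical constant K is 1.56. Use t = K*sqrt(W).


Formula: t = K * sqrt(W)
sqrt(W) = sqrt(121) = 11.00000
t = 1.56 * 11.00000 = 17.1600 s

17.1600 s


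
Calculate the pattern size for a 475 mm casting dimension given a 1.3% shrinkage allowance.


Formula: L_pattern = L_casting * (1 + shrinkage_rate/100)
Shrinkage factor = 1 + 1.3/100 = 1.013
L_pattern = 475 mm * 1.013 = 481.1750 mm

Answer: 481.1750 mm


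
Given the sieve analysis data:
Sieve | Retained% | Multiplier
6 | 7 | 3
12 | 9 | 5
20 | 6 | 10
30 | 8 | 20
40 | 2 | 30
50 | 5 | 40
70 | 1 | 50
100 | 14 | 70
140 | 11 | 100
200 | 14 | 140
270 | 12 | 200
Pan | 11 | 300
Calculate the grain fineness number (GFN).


Formula: GFN = sum(pct * multiplier) / sum(pct)
sum(pct * multiplier) = 10336
sum(pct) = 100
GFN = 10336 / 100 = 103.36

Answer: 103.36


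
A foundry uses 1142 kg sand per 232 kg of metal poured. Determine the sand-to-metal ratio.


Formula: Sand-to-Metal Ratio = W_sand / W_metal
Ratio = 1142 kg / 232 kg = 4.9224


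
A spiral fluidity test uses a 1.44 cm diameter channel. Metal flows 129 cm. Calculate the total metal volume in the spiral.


Formula: V = pi * (d/2)^2 * L  (cylinder volume)
Radius = 1.44/2 = 0.72 cm
V = pi * 0.72^2 * 129 = 210.0896 cm^3

210.0896 cm^3


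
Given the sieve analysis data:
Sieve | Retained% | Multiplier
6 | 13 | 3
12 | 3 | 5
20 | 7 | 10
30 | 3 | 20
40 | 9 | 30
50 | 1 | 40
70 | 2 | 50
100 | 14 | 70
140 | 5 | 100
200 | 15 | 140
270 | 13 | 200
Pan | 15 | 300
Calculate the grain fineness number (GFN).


Formula: GFN = sum(pct * multiplier) / sum(pct)
sum(pct * multiplier) = 11274
sum(pct) = 100
GFN = 11274 / 100 = 112.74

Final answer: 112.74


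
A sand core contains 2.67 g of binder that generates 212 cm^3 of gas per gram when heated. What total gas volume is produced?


Formula: V_gas = W_binder * gas_evolution_rate
V = 2.67 g * 212 cm^3/g = 566.0400 cm^3

566.0400 cm^3


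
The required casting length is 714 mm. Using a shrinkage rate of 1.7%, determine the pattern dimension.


Formula: L_pattern = L_casting * (1 + shrinkage_rate/100)
Shrinkage factor = 1 + 1.7/100 = 1.017
L_pattern = 714 mm * 1.017 = 726.1380 mm

726.1380 mm


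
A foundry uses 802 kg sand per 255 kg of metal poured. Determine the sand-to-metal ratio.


Formula: Sand-to-Metal Ratio = W_sand / W_metal
Ratio = 802 kg / 255 kg = 3.1451


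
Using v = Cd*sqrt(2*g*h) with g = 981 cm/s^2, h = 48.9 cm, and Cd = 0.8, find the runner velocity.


Formula: v = Cd * sqrt(2 * g * h)  (Torricelli with discharge coefficient)
2*g*h = 2 * 981 * 48.9 = 95941.8 cm^2/s^2
sqrt(95941.8) = 309.74473 cm/s
v = 0.8 * 309.74473 = 247.7958 cm/s

Answer: 247.7958 cm/s


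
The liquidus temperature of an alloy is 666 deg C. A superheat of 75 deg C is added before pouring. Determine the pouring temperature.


Formula: T_pour = T_melt + Superheat
T_pour = 666 + 75 = 741 deg C

Answer: 741 deg C


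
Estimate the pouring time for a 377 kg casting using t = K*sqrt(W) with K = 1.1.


Formula: t = K * sqrt(W)
sqrt(W) = sqrt(377) = 19.41649
t = 1.1 * 19.41649 = 21.3581 s

Answer: 21.3581 s


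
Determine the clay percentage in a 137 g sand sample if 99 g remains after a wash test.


Formula: Clay% = (W_total - W_washed) / W_total * 100
Clay mass = 137 - 99 = 38 g
Clay% = 38 / 137 * 100 = 27.7372%


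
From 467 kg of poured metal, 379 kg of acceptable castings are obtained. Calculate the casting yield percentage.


Formula: Casting Yield = (W_good / W_total) * 100
Yield = (379 kg / 467 kg) * 100 = 81.1563%

Final answer: 81.1563%


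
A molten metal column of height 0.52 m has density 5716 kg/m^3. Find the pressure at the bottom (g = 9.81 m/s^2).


Formula: P = rho * g * h
rho * g = 5716 * 9.81 = 56073.96 N/m^3
P = 56073.96 * 0.52 = 29158.4592 Pa

Final answer: 29158.4592 Pa


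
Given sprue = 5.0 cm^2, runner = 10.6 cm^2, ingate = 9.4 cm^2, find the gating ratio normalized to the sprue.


Sprue:Runner:Ingate = 1 : 10.6/5.0 : 9.4/5.0 = 1:2.12:1.88


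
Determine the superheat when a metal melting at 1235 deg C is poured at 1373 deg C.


Formula: Superheat = T_pour - T_melt
Superheat = 1373 - 1235 = 138 deg C

138 deg C


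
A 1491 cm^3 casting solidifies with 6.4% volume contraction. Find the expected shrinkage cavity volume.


Formula: V_shrink = V_casting * shrinkage_pct / 100
V_shrink = 1491 cm^3 * 6.4 / 100 = 95.4240 cm^3

95.4240 cm^3


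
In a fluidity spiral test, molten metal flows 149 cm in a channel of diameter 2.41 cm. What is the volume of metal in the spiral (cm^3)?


Formula: V = pi * (d/2)^2 * L  (cylinder volume)
Radius = 2.41/2 = 1.205 cm
V = pi * 1.205^2 * 149 = 679.6890 cm^3

Final answer: 679.6890 cm^3


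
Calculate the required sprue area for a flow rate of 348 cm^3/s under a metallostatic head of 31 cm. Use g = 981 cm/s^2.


Formula: v = sqrt(2*g*h), A = Q/v
Velocity: v = sqrt(2 * 981 * 31) = sqrt(60822) = 246.6212 cm/s
Sprue area: A = Q / v = 348 / 246.6212 = 1.4111 cm^2

1.4111 cm^2


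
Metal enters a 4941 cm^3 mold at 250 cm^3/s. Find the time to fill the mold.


Formula: t_fill = V_mold / Q_flow
t = 4941 cm^3 / 250 cm^3/s = 19.7640 s

Final answer: 19.7640 s


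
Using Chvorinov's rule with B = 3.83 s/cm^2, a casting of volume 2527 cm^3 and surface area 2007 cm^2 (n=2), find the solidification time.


Formula: t_s = B * (V/A)^n  (Chvorinov's rule, n=2)
Modulus M = V/A = 2527/2007 = 1.259093 cm
M^2 = 1.259093^2 = 1.585315 cm^2
t_s = 3.83 * 1.585315 = 6.0718 s

Final answer: 6.0718 s


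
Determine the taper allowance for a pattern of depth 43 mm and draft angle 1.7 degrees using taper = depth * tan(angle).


Formula: taper = depth * tan(draft_angle)
tan(1.7 deg) = 0.0296793
taper = 43 mm * 0.0296793 = 1.2762 mm

Answer: 1.2762 mm


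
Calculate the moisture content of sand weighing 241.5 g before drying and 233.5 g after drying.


Formula: MC = (W_wet - W_dry) / W_wet * 100
Water mass = 241.5 - 233.5 = 8.0 g
MC = 8.0 / 241.5 * 100 = 3.3126%

Answer: 3.3126%


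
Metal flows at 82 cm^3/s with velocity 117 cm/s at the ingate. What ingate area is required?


Formula: A_ingate = Q / v  (continuity equation)
A = 82 cm^3/s / 117 cm/s = 0.7009 cm^2


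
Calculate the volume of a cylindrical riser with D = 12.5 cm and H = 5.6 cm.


Formula: V = pi * (D/2)^2 * H  (cylinder volume)
Radius = D/2 = 12.5/2 = 6.25 cm
V = pi * 6.25^2 * 5.6 = 687.2234 cm^3

687.2234 cm^3


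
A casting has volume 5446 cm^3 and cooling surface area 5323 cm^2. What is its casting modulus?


Formula: Casting Modulus M = V / A
M = 5446 cm^3 / 5323 cm^2 = 1.0231 cm

Final answer: 1.0231 cm


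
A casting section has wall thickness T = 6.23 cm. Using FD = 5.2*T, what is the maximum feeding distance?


Formula: FD = 5.2 * T  (riser feeding-distance rule)
FD = 5.2 * 6.23 cm = 32.3960 cm

Answer: 32.3960 cm


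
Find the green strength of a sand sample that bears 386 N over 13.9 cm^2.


Formula: Compressive Strength = Force / Area
Strength = 386 N / 13.9 cm^2 = 27.7698 N/cm^2

Answer: 27.7698 N/cm^2


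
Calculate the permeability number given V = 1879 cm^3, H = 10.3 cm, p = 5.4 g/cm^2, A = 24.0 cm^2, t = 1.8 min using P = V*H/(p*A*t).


Formula: Permeability Number P = (V * H) / (p * A * t)
Numerator: V * H = 1879 * 10.3 = 19353.7
Denominator: p * A * t = 5.4 * 24.0 * 1.8 = 233.28
P = 19353.7 / 233.28 = 82.9634

82.9634


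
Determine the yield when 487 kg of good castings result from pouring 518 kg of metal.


Formula: Casting Yield = (W_good / W_total) * 100
Yield = (487 kg / 518 kg) * 100 = 94.0154%

Final answer: 94.0154%


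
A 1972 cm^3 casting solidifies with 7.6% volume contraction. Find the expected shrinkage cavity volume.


Formula: V_shrink = V_casting * shrinkage_pct / 100
V_shrink = 1972 cm^3 * 7.6 / 100 = 149.8720 cm^3


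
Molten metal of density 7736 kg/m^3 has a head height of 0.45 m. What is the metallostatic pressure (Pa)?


Formula: P = rho * g * h
rho * g = 7736 * 9.81 = 75890.16 N/m^3
P = 75890.16 * 0.45 = 34150.5720 Pa
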